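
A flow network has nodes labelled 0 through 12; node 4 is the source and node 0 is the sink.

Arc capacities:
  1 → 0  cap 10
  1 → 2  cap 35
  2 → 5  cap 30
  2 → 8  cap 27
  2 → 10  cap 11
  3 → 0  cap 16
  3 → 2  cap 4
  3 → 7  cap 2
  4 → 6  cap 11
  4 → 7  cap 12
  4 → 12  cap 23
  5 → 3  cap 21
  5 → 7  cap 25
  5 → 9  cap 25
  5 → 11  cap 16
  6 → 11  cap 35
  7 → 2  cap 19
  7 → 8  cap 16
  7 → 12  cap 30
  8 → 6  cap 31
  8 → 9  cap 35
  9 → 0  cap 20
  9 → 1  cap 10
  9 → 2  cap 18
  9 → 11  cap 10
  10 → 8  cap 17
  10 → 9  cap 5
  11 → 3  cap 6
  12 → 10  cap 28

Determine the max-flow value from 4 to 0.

augment #1: 4→6→11→3→0 bottleneck 6, total now 6
augment #2: 4→7→8→9→0 bottleneck 12, total now 18
augment #3: 4→12→10→9→0 bottleneck 5, total now 23
augment #4: 4→12→10→8→9→0 bottleneck 3, total now 26
augment #5: 4→12→10→8→9→1→0 bottleneck 10, total now 36
augment #6: 4→12→10→8→7→2→5→3→0 bottleneck 4, total now 40

Maximum flow value: 40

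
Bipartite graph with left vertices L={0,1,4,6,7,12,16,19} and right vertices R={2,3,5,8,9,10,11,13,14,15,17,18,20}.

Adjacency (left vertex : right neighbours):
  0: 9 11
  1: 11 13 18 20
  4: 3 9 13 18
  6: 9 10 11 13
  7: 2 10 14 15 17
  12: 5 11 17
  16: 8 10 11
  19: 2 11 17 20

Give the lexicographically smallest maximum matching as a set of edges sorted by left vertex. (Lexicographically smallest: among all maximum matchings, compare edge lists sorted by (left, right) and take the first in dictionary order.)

|M| = 8 (so the lex-smallest maximum matching has 8 edges)
process left vertices in ascending order; for each, take the smallest-labelled available neighbour that still permits 8 edges overall, or leave it unmatched if none does
lex-smallest matching: {0-9, 1-11, 4-3, 6-10, 7-2, 12-5, 16-8, 19-17}

Lex-smallest maximum matching: {(0,9), (1,11), (4,3), (6,10), (7,2), (12,5), (16,8), (19,17)}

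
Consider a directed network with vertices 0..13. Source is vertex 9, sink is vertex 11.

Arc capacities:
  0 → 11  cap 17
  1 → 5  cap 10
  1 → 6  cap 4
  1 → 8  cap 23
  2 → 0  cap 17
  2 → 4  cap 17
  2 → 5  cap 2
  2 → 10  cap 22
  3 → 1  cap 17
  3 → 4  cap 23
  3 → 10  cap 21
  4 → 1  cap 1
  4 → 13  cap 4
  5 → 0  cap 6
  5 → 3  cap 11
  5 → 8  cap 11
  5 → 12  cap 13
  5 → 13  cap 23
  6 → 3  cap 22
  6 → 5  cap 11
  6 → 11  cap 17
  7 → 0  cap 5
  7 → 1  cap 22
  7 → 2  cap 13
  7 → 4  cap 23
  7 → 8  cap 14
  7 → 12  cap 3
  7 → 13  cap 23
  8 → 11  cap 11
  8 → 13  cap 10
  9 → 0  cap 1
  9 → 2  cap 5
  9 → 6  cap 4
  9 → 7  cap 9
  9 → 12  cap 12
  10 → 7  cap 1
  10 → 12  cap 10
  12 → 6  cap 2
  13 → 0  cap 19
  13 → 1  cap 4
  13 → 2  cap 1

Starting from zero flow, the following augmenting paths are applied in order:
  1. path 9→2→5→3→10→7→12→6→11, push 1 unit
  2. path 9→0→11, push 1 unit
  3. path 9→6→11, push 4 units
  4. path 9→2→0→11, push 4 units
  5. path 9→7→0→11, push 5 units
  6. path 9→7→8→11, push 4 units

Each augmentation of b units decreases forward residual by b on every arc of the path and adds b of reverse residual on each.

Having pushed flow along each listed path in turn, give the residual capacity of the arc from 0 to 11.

after path 1 (9→2→5→3→10→7→12→6→11, push 1): res(0,11)=17
after path 2 (9→0→11, push 1): res(0,11)=16
after path 3 (9→6→11, push 4): res(0,11)=16
after path 4 (9→2→0→11, push 4): res(0,11)=12
after path 5 (9→7→0→11, push 5): res(0,11)=7
after path 6 (9→7→8→11, push 4): res(0,11)=7

Residual capacity of (0,11): 7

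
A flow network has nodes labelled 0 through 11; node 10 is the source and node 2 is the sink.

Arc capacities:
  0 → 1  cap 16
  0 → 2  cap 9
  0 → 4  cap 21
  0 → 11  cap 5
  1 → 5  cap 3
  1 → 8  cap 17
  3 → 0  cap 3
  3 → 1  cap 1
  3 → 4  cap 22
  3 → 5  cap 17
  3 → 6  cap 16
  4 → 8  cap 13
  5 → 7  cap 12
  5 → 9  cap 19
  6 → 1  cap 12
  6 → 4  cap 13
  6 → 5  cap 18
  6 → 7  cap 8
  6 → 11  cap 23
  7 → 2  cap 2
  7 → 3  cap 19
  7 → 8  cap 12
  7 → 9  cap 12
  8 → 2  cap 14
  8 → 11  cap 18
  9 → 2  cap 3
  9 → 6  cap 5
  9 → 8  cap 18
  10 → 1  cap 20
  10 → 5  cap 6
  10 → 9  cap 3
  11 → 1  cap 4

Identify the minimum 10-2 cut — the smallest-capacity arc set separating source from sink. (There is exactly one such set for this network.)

augment #1: 10→9→2 push 3
augment #2: 10→1→8→2 push 14
augment #3: 10→5→7→2 push 2
augment #4: 10→5→7→3→0→2 push 3
max flow = 22; residual-reachable set from 10 gives S-side
cut edges (S→T): {(3,0), (7,2), (8,2), (9,2)} total cap 22

Min-cut arcs: {(3,0), (7,2), (8,2), (9,2)} (total capacity 22)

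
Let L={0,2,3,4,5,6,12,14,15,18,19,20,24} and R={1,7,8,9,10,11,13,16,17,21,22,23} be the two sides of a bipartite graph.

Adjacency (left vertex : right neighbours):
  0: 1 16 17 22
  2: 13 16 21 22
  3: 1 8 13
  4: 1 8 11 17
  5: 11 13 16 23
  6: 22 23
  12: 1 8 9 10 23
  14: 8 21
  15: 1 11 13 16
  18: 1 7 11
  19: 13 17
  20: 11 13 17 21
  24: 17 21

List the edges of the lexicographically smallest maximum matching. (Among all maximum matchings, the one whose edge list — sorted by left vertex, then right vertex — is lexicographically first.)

|M| = 11 (so the lex-smallest maximum matching has 11 edges)
process left vertices in ascending order; for each, take the smallest-labelled available neighbour that still permits 11 edges overall, or leave it unmatched if none does
lex-smallest matching: {0-1, 2-13, 3-8, 4-11, 5-23, 6-22, 12-9, 14-21, 15-16, 18-7, 19-17}

Lex-smallest maximum matching: {(0,1), (2,13), (3,8), (4,11), (5,23), (6,22), (12,9), (14,21), (15,16), (18,7), (19,17)}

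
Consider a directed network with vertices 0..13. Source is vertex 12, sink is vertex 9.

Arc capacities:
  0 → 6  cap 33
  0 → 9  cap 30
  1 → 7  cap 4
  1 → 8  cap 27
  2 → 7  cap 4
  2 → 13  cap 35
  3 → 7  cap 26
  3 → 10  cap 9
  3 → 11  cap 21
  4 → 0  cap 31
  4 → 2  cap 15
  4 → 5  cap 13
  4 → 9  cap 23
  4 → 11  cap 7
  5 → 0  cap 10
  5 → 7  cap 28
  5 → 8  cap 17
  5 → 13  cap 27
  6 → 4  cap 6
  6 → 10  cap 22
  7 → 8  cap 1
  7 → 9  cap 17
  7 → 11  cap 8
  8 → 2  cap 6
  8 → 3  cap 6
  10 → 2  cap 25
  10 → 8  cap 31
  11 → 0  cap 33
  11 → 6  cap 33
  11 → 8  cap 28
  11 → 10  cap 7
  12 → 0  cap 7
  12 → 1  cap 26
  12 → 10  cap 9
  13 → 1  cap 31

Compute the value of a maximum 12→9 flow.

augment #1: 12→0→9 bottleneck 7, total now 7
augment #2: 12→1→7→9 bottleneck 4, total now 11
augment #3: 12→10→2→7→9 bottleneck 4, total now 15
augment #4: 12→1→8→3→7→9 bottleneck 6, total now 21

Maximum flow value: 21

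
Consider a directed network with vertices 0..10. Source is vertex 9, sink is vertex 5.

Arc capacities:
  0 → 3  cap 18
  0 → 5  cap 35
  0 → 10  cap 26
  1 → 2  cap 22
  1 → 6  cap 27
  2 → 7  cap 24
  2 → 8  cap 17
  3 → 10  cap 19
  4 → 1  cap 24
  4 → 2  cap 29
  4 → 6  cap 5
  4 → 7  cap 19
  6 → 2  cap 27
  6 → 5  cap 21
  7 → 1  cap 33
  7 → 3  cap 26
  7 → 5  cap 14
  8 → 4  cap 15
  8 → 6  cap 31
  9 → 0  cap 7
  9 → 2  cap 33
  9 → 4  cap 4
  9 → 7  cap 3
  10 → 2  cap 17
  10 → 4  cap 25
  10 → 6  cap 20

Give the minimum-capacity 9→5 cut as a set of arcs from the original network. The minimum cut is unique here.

Min-cut arcs: {(6,5), (7,5), (9,0)} (total capacity 42)

augment #1: 9→0→5 push 7
augment #2: 9→7→5 push 3
augment #3: 9→2→7→5 push 11
augment #4: 9→4→6→5 push 4
augment #5: 9→2→8→6→5 push 17
max flow = 42; residual-reachable set from 9 gives S-side
cut edges (S→T): {(6,5), (7,5), (9,0)} total cap 42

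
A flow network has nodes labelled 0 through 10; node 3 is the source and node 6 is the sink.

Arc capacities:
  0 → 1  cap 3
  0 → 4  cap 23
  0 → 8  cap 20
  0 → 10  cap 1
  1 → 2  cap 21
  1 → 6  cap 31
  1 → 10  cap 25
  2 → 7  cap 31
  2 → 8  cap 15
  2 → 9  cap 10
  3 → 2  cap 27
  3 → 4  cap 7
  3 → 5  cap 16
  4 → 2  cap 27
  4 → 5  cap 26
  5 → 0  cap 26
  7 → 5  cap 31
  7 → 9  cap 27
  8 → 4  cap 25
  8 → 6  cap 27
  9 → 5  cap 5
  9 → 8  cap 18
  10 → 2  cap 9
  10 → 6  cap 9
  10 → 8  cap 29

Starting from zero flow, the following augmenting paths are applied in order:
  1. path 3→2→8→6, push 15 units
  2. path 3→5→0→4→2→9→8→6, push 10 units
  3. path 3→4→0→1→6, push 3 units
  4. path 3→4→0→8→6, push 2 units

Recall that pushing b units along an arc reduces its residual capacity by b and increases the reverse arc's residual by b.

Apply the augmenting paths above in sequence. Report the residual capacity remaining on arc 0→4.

Residual capacity of (0,4): 18

after path 1 (3→2→8→6, push 15): res(0,4)=23
after path 2 (3→5→0→4→2→9→8→6, push 10): res(0,4)=13
after path 3 (3→4→0→1→6, push 3): res(0,4)=16
after path 4 (3→4→0→8→6, push 2): res(0,4)=18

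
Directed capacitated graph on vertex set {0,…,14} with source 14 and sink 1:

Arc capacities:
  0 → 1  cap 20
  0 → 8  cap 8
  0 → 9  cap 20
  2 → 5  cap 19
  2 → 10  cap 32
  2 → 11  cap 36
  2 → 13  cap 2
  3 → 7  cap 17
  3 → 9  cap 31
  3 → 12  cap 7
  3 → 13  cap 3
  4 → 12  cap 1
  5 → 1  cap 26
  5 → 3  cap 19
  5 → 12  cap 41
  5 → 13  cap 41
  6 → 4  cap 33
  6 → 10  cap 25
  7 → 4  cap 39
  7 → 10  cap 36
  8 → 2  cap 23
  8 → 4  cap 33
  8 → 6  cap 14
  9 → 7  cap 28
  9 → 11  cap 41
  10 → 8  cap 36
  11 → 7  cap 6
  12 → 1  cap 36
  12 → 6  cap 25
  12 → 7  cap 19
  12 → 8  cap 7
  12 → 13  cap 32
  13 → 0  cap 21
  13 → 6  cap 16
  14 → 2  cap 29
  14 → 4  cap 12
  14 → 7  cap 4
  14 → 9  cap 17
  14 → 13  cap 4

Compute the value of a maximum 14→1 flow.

augment #1: 14→2→5→1 bottleneck 19, total now 19
augment #2: 14→4→12→1 bottleneck 1, total now 20
augment #3: 14→13→0→1 bottleneck 4, total now 24
augment #4: 14→2→13→0→1 bottleneck 2, total now 26

Maximum flow value: 26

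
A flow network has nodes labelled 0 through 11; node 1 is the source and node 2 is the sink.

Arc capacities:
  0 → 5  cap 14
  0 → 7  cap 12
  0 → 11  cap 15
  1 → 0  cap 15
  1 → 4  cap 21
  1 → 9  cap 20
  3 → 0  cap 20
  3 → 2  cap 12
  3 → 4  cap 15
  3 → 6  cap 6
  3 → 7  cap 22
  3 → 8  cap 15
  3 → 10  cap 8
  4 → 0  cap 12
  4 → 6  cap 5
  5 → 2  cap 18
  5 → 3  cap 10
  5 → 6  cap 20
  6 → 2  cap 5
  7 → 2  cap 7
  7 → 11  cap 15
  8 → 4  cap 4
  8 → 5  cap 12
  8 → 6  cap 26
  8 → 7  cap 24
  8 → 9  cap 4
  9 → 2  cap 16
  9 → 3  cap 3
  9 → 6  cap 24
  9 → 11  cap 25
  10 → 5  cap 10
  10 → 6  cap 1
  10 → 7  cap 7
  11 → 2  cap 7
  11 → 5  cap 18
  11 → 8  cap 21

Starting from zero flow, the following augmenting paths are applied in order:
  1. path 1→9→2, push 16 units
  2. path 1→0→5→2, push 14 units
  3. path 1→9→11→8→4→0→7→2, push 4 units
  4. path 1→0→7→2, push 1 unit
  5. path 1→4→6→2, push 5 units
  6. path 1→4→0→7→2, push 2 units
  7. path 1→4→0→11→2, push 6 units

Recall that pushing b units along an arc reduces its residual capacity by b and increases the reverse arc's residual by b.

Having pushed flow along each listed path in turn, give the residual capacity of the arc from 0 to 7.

Residual capacity of (0,7): 5

after path 1 (1→9→2, push 16): res(0,7)=12
after path 2 (1→0→5→2, push 14): res(0,7)=12
after path 3 (1→9→11→8→4→0→7→2, push 4): res(0,7)=8
after path 4 (1→0→7→2, push 1): res(0,7)=7
after path 5 (1→4→6→2, push 5): res(0,7)=7
after path 6 (1→4→0→7→2, push 2): res(0,7)=5
after path 7 (1→4→0→11→2, push 6): res(0,7)=5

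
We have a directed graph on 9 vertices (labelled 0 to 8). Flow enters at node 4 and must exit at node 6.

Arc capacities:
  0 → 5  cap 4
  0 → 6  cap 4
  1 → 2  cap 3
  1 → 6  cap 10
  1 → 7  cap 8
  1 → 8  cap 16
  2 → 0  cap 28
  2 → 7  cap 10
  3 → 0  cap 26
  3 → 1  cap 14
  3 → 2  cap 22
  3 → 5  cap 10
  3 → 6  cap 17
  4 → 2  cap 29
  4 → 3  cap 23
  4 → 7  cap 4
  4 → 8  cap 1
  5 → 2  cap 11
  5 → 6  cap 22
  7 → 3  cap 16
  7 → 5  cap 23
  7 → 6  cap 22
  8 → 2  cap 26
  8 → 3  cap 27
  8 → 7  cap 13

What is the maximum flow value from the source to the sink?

Maximum flow value: 46

augment #1: 4→3→6 bottleneck 17, total now 17
augment #2: 4→7→6 bottleneck 4, total now 21
augment #3: 4→2→0→6 bottleneck 4, total now 25
augment #4: 4→2→7→6 bottleneck 10, total now 35
augment #5: 4→3→1→6 bottleneck 6, total now 41
augment #6: 4→8→7→6 bottleneck 1, total now 42
augment #7: 4→2→0→5→6 bottleneck 4, total now 46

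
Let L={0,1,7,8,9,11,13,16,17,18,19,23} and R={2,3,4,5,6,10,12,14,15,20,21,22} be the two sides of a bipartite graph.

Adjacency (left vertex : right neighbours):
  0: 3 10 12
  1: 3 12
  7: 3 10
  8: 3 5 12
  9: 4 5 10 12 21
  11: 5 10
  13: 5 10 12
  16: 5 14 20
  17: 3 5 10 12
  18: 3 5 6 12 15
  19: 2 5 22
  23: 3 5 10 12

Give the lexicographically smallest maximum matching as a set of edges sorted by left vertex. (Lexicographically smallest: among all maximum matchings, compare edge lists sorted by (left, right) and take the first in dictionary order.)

Lex-smallest maximum matching: {(0,3), (1,12), (7,10), (8,5), (9,4), (16,14), (18,6), (19,2)}

|M| = 8 (so the lex-smallest maximum matching has 8 edges)
process left vertices in ascending order; for each, take the smallest-labelled available neighbour that still permits 8 edges overall, or leave it unmatched if none does
lex-smallest matching: {0-3, 1-12, 7-10, 8-5, 9-4, 16-14, 18-6, 19-2}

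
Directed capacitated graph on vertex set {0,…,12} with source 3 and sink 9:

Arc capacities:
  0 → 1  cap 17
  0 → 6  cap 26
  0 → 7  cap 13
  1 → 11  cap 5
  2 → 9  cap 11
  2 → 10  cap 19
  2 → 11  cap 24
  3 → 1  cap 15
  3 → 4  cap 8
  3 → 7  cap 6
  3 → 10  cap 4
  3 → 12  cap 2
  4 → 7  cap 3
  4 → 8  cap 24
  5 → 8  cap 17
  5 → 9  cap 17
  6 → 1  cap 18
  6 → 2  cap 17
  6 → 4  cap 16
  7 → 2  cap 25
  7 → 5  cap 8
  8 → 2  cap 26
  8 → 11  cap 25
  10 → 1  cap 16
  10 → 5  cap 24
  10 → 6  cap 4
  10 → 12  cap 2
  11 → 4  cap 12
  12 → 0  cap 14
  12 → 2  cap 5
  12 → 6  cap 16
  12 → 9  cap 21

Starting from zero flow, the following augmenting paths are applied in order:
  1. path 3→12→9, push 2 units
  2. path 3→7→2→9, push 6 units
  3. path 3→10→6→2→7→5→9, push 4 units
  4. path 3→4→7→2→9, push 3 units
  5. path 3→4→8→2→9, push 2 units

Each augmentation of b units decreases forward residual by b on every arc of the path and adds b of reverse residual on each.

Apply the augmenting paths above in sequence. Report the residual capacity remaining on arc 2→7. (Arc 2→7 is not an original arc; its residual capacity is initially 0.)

after path 1 (3→12→9, push 2): res(2,7)=0
after path 2 (3→7→2→9, push 6): res(2,7)=6
after path 3 (3→10→6→2→7→5→9, push 4): res(2,7)=2
after path 4 (3→4→7→2→9, push 3): res(2,7)=5
after path 5 (3→4→8→2→9, push 2): res(2,7)=5

Residual capacity of (2,7): 5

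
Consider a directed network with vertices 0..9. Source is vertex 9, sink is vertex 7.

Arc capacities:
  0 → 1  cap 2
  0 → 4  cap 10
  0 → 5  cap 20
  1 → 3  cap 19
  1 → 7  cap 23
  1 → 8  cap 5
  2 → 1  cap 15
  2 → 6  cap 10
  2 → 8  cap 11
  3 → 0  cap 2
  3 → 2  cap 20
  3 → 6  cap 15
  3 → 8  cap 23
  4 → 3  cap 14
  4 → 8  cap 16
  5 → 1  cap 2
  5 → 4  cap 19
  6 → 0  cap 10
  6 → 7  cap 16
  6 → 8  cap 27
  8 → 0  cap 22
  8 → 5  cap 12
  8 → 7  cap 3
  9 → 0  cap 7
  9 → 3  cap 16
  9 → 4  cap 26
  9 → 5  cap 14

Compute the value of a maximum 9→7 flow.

augment #1: 9→0→1→7 bottleneck 2, total now 2
augment #2: 9→3→6→7 bottleneck 15, total now 17
augment #3: 9→3→8→7 bottleneck 1, total now 18
augment #4: 9→4→8→7 bottleneck 2, total now 20
augment #5: 9→5→1→7 bottleneck 2, total now 22
augment #6: 9→4→3→2→1→7 bottleneck 14, total now 36
augment #7: 9→4→8→3→2→1→7 bottleneck 1, total now 37

Maximum flow value: 37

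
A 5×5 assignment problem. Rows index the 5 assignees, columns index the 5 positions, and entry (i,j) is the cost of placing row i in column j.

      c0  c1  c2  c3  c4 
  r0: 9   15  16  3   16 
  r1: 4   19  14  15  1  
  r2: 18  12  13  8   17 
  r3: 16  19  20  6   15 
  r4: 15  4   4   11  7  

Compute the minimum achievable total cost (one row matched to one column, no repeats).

optimal assignment: row0→col0 (cost 9), row1→col4 (cost 1), row2→col1 (cost 12), row3→col3 (cost 6), row4→col2 (cost 4)
total = 9 + 1 + 12 + 6 + 4 = 32

Minimum assignment cost: 32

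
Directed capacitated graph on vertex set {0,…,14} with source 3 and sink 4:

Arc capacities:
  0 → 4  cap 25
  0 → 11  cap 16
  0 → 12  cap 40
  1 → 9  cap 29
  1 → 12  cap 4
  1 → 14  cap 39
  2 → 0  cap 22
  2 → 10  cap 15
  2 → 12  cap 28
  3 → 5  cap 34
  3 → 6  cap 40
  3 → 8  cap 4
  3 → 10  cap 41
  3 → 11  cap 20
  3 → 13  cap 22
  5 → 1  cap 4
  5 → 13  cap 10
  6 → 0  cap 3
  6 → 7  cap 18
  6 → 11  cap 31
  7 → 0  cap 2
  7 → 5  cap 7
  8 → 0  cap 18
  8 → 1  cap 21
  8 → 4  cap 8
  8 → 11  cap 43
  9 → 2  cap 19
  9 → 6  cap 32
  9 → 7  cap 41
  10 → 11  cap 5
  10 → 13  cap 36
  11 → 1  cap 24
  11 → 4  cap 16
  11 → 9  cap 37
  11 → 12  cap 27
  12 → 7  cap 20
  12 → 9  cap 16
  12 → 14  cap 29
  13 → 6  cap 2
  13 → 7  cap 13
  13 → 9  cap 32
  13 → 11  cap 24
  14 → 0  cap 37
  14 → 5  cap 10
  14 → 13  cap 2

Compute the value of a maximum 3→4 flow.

augment #1: 3→8→4 bottleneck 4, total now 4
augment #2: 3→11→4 bottleneck 16, total now 20
augment #3: 3→6→0→4 bottleneck 3, total now 23
augment #4: 3→6→7→0→4 bottleneck 2, total now 25
augment #5: 3→5→1→14→0→4 bottleneck 4, total now 29
augment #6: 3→11→1→14→0→4 bottleneck 4, total now 33
augment #7: 3→13→9→2→0→4 bottleneck 12, total now 45

Maximum flow value: 45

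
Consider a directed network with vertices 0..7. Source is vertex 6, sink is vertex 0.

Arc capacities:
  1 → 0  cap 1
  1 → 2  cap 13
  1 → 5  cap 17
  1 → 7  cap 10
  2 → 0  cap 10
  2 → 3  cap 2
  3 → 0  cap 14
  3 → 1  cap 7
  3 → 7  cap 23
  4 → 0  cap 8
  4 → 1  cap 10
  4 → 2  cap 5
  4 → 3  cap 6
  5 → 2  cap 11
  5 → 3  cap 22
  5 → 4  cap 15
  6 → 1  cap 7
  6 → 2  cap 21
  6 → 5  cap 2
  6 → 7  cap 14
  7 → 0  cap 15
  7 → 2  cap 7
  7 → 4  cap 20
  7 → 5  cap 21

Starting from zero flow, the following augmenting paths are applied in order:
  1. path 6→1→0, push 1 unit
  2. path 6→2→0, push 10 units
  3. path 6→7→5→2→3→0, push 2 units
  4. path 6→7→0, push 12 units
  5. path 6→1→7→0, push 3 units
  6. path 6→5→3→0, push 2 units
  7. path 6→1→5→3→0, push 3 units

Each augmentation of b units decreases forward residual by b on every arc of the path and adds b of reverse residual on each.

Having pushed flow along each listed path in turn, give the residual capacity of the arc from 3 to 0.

Residual capacity of (3,0): 7

after path 1 (6→1→0, push 1): res(3,0)=14
after path 2 (6→2→0, push 10): res(3,0)=14
after path 3 (6→7→5→2→3→0, push 2): res(3,0)=12
after path 4 (6→7→0, push 12): res(3,0)=12
after path 5 (6→1→7→0, push 3): res(3,0)=12
after path 6 (6→5→3→0, push 2): res(3,0)=10
after path 7 (6→1→5→3→0, push 3): res(3,0)=7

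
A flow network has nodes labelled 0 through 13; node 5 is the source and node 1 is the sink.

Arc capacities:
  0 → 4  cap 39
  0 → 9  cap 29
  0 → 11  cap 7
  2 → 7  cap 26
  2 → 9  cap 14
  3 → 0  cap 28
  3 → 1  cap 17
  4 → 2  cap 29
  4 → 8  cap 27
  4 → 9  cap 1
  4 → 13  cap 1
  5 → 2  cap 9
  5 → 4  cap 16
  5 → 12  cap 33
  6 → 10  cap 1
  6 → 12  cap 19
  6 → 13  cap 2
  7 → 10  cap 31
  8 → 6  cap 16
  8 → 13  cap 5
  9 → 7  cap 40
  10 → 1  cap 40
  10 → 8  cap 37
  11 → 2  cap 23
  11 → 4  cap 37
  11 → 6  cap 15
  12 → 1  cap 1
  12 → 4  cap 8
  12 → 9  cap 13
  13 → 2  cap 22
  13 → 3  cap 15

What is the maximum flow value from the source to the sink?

Maximum flow value: 41

augment #1: 5→12→1 bottleneck 1, total now 1
augment #2: 5→2→7→10→1 bottleneck 9, total now 10
augment #3: 5→4→13→3→1 bottleneck 1, total now 11
augment #4: 5→4→2→7→10→1 bottleneck 15, total now 26
augment #5: 5→12→9→7→10→1 bottleneck 7, total now 33
augment #6: 5→12→4→8→6→10→1 bottleneck 1, total now 34
augment #7: 5→12→4→8→13→3→1 bottleneck 5, total now 39
augment #8: 5→12→4→8→6→13→3→1 bottleneck 2, total now 41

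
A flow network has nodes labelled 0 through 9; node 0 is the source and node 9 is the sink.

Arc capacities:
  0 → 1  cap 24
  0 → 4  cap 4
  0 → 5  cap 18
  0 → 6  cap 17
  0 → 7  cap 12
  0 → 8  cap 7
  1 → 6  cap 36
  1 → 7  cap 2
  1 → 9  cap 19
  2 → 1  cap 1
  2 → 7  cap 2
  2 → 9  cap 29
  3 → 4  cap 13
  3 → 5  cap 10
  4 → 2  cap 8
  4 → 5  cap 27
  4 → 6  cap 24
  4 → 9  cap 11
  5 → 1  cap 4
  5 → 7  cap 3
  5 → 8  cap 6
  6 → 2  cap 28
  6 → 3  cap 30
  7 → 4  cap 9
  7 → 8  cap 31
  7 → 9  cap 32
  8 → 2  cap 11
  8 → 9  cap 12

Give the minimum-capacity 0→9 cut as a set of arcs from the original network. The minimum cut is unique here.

Min-cut arcs: {(0,1), (0,4), (0,6), (0,7), (0,8), (5,1), (5,7), (5,8)} (total capacity 77)

augment #1: 0→1→9 push 19
augment #2: 0→4→9 push 4
augment #3: 0→7→9 push 12
augment #4: 0→8→9 push 7
augment #5: 0→1→7→9 push 2
augment #6: 0→5→7→9 push 3
augment #7: 0→5→8→9 push 5
augment #8: 0→6→2→9 push 17
augment #9: 0→1→6→2→9 push 3
augment #10: 0→5→8→2→9 push 1
augment #11: 0→5→1→6→2→9 push 4
max flow = 77; residual-reachable set from 0 gives S-side
cut edges (S→T): {(0,1), (0,4), (0,6), (0,7), (0,8), (5,1), (5,7), (5,8)} total cap 77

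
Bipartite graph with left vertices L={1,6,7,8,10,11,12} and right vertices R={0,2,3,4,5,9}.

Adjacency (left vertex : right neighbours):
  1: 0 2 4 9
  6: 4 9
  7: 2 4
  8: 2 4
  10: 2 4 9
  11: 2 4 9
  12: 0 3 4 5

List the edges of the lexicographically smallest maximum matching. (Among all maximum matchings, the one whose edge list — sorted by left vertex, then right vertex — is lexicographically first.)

Lex-smallest maximum matching: {(1,0), (6,4), (7,2), (10,9), (12,3)}

|M| = 5 (so the lex-smallest maximum matching has 5 edges)
process left vertices in ascending order; for each, take the smallest-labelled available neighbour that still permits 5 edges overall, or leave it unmatched if none does
lex-smallest matching: {1-0, 6-4, 7-2, 10-9, 12-3}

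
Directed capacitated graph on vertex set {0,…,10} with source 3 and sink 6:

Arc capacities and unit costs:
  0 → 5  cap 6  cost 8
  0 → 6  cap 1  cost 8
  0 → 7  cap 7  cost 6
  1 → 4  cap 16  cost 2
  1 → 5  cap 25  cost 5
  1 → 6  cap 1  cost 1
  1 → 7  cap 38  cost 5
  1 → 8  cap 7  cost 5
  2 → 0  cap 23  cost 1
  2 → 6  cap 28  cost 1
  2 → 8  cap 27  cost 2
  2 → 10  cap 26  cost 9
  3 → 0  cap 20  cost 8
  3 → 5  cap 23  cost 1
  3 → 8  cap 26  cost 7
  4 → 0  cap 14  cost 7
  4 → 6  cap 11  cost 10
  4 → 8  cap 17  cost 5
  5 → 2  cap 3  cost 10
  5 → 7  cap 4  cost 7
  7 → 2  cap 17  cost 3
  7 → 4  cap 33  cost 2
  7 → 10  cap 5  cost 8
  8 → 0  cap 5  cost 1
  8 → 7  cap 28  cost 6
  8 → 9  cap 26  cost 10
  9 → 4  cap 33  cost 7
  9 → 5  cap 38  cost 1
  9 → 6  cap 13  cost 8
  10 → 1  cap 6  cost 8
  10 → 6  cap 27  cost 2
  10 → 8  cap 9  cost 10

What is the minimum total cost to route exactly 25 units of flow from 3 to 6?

shortest-cost path #1: 3→5→2→6 push 3 @ unit cost 12 (adds 36)
shortest-cost path #2: 3→5→7→2→6 push 4 @ unit cost 12 (adds 48)
shortest-cost path #3: 3→0→6 push 1 @ unit cost 16 (adds 16)
shortest-cost path #4: 3→8→7→2→6 push 13 @ unit cost 17 (adds 221)
shortest-cost path #5: 3→8→7→10→6 push 4 @ unit cost 23 (adds 92)
total cost = 413

Minimum cost for 25 units: 413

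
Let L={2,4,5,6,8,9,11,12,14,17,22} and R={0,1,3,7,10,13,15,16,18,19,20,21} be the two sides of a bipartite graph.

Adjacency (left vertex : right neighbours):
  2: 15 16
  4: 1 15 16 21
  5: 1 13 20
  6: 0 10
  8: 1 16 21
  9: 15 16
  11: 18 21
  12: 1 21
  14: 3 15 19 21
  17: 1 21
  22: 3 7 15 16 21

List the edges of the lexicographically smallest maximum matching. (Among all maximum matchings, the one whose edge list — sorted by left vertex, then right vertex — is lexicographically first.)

|M| = 9 (so the lex-smallest maximum matching has 9 edges)
process left vertices in ascending order; for each, take the smallest-labelled available neighbour that still permits 9 edges overall, or leave it unmatched if none does
lex-smallest matching: {2-15, 4-1, 5-13, 6-0, 8-16, 11-18, 12-21, 14-3, 22-7}

Lex-smallest maximum matching: {(2,15), (4,1), (5,13), (6,0), (8,16), (11,18), (12,21), (14,3), (22,7)}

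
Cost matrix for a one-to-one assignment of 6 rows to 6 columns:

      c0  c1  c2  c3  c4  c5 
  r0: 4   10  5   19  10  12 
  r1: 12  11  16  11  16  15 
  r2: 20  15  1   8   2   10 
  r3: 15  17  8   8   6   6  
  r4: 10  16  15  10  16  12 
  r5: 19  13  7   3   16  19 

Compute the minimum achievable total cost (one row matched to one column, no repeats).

one of 2 optimal assignments: row0→col0 (cost 4), row1→col1 (cost 11), row2→col2 (cost 1), row3→col4 (cost 6), row4→col5 (cost 12), row5→col3 (cost 3)
total = 4 + 11 + 1 + 6 + 12 + 3 = 37

Minimum assignment cost: 37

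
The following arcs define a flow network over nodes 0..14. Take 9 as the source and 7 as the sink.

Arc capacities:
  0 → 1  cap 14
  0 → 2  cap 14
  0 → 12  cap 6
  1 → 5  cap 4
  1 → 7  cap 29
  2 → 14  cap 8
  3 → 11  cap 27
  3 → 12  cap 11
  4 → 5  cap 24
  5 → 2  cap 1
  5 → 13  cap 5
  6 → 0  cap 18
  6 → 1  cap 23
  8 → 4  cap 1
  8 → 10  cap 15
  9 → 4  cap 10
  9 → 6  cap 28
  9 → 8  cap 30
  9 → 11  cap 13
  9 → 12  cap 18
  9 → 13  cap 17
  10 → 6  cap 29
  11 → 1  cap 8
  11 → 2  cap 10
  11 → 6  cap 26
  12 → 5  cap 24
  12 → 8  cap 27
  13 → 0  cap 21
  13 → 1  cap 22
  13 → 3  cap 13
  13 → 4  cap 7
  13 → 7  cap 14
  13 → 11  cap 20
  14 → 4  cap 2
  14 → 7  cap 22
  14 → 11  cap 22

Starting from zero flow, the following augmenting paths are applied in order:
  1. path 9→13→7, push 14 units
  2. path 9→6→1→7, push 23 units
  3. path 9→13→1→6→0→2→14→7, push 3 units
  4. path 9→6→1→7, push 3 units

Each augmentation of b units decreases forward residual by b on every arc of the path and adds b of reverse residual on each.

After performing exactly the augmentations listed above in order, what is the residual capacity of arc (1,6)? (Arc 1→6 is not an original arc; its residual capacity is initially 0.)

Residual capacity of (1,6): 23

after path 1 (9→13→7, push 14): res(1,6)=0
after path 2 (9→6→1→7, push 23): res(1,6)=23
after path 3 (9→13→1→6→0→2→14→7, push 3): res(1,6)=20
after path 4 (9→6→1→7, push 3): res(1,6)=23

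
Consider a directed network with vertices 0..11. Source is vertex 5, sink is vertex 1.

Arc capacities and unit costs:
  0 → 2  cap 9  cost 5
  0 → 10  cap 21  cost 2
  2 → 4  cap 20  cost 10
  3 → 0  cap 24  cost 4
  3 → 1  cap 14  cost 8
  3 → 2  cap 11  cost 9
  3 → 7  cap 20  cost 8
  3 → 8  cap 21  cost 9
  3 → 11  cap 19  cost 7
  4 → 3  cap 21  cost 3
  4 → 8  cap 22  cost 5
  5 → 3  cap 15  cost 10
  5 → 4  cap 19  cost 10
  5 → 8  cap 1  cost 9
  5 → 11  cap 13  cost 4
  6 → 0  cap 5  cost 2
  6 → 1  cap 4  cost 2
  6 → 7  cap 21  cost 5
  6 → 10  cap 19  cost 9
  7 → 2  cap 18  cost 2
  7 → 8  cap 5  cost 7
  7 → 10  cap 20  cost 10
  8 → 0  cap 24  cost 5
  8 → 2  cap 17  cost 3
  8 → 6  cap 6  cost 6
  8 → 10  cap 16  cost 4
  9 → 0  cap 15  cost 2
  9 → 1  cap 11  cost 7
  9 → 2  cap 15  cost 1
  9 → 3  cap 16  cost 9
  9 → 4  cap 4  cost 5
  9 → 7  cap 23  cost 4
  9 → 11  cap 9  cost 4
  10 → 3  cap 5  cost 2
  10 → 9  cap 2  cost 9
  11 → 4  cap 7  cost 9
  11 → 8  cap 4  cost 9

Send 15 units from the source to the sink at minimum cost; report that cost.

shortest-cost path #1: 5→8→6→1 push 1 @ unit cost 17 (adds 17)
shortest-cost path #2: 5→3→1 push 14 @ unit cost 18 (adds 252)
total cost = 269

Minimum cost for 15 units: 269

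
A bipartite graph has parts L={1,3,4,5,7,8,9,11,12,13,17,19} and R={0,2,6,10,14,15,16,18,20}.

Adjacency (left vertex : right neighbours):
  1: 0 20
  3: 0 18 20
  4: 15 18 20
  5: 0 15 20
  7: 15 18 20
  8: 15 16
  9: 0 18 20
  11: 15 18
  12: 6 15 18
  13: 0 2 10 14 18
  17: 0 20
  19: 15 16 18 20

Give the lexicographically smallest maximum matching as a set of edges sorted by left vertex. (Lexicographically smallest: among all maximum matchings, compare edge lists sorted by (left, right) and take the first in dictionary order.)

Lex-smallest maximum matching: {(1,0), (3,18), (4,15), (5,20), (8,16), (12,6), (13,2)}

|M| = 7 (so the lex-smallest maximum matching has 7 edges)
process left vertices in ascending order; for each, take the smallest-labelled available neighbour that still permits 7 edges overall, or leave it unmatched if none does
lex-smallest matching: {1-0, 3-18, 4-15, 5-20, 8-16, 12-6, 13-2}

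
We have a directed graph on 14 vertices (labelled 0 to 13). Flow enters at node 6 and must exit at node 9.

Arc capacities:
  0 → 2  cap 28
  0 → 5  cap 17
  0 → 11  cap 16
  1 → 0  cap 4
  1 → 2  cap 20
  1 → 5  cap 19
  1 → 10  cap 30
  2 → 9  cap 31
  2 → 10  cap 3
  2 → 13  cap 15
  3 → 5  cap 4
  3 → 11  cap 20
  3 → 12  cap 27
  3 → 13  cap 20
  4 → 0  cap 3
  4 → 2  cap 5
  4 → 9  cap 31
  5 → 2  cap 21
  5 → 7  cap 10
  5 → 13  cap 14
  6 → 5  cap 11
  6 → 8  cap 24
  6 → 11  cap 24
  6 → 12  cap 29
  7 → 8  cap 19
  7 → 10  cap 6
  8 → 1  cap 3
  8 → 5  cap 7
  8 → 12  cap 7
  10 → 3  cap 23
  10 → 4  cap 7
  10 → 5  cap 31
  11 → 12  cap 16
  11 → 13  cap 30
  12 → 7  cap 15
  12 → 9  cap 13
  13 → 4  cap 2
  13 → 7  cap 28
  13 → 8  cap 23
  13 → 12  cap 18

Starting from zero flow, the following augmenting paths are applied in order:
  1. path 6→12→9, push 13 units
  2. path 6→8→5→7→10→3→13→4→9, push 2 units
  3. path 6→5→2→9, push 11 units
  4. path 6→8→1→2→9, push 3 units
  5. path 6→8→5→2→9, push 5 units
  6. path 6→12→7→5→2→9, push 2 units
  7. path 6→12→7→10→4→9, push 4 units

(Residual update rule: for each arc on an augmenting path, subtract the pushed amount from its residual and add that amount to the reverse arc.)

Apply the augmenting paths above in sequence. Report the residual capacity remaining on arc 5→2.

Residual capacity of (5,2): 3

after path 1 (6→12→9, push 13): res(5,2)=21
after path 2 (6→8→5→7→10→3→13→4→9, push 2): res(5,2)=21
after path 3 (6→5→2→9, push 11): res(5,2)=10
after path 4 (6→8→1→2→9, push 3): res(5,2)=10
after path 5 (6→8→5→2→9, push 5): res(5,2)=5
after path 6 (6→12→7→5→2→9, push 2): res(5,2)=3
after path 7 (6→12→7→10→4→9, push 4): res(5,2)=3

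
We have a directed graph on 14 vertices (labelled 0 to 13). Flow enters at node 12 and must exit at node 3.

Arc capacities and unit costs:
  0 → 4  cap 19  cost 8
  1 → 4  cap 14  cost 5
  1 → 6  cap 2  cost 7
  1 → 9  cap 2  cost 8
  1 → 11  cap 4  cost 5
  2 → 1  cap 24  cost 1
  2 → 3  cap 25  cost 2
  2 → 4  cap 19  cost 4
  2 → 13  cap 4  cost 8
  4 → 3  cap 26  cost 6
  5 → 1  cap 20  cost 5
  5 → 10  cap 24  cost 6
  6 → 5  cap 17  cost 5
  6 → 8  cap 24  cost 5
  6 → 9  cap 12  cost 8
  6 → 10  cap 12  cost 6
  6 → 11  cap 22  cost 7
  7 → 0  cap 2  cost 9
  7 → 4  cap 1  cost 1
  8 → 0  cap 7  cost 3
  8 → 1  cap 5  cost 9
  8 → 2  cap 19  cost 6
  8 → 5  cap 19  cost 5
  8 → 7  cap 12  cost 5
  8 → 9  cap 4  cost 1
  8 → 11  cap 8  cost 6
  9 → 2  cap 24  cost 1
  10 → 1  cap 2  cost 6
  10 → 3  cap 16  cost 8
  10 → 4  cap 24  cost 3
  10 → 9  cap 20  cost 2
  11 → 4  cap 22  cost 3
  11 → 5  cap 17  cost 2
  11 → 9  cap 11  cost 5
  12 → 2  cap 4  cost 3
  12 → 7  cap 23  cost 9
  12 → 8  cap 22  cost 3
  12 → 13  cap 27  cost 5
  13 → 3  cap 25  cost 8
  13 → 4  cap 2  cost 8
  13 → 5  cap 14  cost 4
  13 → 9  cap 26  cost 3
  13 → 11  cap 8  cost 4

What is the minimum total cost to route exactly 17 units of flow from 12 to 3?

Minimum cost for 17 units: 147

shortest-cost path #1: 12→2→3 push 4 @ unit cost 5 (adds 20)
shortest-cost path #2: 12→8→9→2→3 push 4 @ unit cost 7 (adds 28)
shortest-cost path #3: 12→8→2→3 push 9 @ unit cost 11 (adds 99)
total cost = 147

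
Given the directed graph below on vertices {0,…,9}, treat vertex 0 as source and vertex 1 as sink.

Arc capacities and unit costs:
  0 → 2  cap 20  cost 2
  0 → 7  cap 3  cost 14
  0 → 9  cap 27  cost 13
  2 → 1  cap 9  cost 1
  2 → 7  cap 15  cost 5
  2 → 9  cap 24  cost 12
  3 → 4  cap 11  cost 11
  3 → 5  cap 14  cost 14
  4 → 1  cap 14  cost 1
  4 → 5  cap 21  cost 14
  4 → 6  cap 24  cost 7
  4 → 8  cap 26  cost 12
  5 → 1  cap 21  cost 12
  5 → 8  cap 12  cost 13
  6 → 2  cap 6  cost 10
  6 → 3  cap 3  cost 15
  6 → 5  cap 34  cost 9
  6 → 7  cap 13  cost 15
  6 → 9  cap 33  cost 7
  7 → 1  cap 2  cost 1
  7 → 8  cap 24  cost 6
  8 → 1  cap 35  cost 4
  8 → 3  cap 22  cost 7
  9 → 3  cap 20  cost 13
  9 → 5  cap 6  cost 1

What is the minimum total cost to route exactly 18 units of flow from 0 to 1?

Minimum cost for 18 units: 162

shortest-cost path #1: 0→2→1 push 9 @ unit cost 3 (adds 27)
shortest-cost path #2: 0→2→7→1 push 2 @ unit cost 8 (adds 16)
shortest-cost path #3: 0→2→7→8→1 push 7 @ unit cost 17 (adds 119)
total cost = 162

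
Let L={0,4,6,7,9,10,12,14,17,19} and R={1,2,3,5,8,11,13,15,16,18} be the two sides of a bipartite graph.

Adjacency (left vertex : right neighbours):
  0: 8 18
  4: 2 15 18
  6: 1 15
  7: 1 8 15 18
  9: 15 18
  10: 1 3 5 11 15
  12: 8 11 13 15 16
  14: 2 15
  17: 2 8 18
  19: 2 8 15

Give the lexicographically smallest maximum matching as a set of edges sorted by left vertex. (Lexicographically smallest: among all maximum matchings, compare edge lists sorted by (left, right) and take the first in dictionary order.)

Lex-smallest maximum matching: {(0,8), (4,2), (6,1), (7,15), (9,18), (10,3), (12,11)}

|M| = 7 (so the lex-smallest maximum matching has 7 edges)
process left vertices in ascending order; for each, take the smallest-labelled available neighbour that still permits 7 edges overall, or leave it unmatched if none does
lex-smallest matching: {0-8, 4-2, 6-1, 7-15, 9-18, 10-3, 12-11}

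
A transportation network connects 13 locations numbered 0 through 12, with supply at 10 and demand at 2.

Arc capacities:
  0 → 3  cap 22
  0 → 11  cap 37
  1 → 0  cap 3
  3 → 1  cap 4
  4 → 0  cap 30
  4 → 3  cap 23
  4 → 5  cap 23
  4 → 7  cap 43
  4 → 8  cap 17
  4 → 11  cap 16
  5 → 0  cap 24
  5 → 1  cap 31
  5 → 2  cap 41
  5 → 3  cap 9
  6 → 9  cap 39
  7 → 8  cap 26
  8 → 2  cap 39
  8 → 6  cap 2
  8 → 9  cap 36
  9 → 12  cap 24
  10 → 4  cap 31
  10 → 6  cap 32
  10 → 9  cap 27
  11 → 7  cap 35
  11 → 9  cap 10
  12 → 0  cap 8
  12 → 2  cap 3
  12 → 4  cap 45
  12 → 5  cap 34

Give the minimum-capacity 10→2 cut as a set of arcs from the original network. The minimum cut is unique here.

Min-cut arcs: {(9,12), (10,4)} (total capacity 55)

augment #1: 10→4→5→2 push 23
augment #2: 10→4→8→2 push 8
augment #3: 10→9→12→2 push 3
augment #4: 10→9→12→5→2 push 18
augment #5: 10→9→12→4→8→2 push 3
max flow = 55; residual-reachable set from 10 gives S-side
cut edges (S→T): {(9,12), (10,4)} total cap 55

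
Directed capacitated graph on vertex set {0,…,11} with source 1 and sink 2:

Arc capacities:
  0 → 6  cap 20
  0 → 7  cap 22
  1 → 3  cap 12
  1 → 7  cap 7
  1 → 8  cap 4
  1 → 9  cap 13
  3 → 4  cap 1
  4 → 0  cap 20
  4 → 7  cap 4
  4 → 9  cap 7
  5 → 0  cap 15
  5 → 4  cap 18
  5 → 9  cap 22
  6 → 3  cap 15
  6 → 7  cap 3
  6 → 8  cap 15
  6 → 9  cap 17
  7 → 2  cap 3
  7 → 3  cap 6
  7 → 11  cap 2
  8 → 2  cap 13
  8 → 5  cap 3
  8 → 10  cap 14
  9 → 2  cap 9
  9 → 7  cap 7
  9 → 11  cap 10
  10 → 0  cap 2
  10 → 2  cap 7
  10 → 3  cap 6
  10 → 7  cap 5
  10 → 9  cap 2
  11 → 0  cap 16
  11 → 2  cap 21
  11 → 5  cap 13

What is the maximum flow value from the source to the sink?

augment #1: 1→7→2 bottleneck 3, total now 3
augment #2: 1→8→2 bottleneck 4, total now 7
augment #3: 1→9→2 bottleneck 9, total now 16
augment #4: 1→7→11→2 bottleneck 2, total now 18
augment #5: 1→9→11→2 bottleneck 4, total now 22
augment #6: 1→3→4→9→11→2 bottleneck 1, total now 23

Maximum flow value: 23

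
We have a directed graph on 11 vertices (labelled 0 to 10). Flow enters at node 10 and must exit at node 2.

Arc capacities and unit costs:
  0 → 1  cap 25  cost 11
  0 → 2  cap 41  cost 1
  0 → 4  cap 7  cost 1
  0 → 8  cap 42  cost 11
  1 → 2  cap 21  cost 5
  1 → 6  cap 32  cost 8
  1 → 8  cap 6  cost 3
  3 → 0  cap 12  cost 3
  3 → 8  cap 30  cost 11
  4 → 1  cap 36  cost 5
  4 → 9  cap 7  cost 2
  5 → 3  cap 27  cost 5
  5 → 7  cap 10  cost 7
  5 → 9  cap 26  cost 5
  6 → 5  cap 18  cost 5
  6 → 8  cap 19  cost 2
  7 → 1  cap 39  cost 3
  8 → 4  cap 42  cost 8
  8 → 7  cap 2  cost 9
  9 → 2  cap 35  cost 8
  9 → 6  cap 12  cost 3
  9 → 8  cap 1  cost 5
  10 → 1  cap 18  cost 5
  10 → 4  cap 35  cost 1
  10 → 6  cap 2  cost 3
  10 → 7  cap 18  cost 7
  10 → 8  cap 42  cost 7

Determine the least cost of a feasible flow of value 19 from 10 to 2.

shortest-cost path #1: 10→1→2 push 18 @ unit cost 10 (adds 180)
shortest-cost path #2: 10→4→9→2 push 1 @ unit cost 11 (adds 11)
total cost = 191

Minimum cost for 19 units: 191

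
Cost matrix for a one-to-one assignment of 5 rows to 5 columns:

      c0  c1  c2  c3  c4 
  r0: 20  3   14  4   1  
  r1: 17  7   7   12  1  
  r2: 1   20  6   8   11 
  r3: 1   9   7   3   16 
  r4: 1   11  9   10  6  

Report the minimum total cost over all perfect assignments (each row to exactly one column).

Minimum assignment cost: 14

optimal assignment: row0→col1 (cost 3), row1→col4 (cost 1), row2→col2 (cost 6), row3→col3 (cost 3), row4→col0 (cost 1)
total = 3 + 1 + 6 + 3 + 1 = 14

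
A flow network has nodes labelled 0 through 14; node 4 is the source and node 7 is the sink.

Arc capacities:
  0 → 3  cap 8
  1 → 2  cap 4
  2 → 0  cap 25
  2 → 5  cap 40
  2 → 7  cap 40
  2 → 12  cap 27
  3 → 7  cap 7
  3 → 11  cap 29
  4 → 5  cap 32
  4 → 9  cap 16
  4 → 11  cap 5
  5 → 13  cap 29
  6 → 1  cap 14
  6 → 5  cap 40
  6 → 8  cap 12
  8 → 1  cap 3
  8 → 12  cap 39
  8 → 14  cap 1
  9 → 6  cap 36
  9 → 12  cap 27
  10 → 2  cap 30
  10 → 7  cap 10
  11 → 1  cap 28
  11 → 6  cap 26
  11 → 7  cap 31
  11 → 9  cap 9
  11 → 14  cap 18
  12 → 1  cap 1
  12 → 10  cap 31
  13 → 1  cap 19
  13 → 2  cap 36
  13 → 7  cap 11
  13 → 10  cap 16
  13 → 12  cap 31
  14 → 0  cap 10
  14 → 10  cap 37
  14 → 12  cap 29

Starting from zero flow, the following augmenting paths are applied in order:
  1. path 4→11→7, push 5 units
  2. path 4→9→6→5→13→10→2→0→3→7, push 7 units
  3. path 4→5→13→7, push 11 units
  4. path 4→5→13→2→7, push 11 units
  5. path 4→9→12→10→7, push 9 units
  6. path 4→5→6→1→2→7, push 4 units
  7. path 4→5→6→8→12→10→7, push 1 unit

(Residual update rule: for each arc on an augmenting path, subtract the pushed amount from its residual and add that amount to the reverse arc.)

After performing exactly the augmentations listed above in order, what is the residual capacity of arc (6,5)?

Residual capacity of (6,5): 38

after path 1 (4→11→7, push 5): res(6,5)=40
after path 2 (4→9→6→5→13→10→2→0→3→7, push 7): res(6,5)=33
after path 3 (4→5→13→7, push 11): res(6,5)=33
after path 4 (4→5→13→2→7, push 11): res(6,5)=33
after path 5 (4→9→12→10→7, push 9): res(6,5)=33
after path 6 (4→5→6→1→2→7, push 4): res(6,5)=37
after path 7 (4→5→6→8→12→10→7, push 1): res(6,5)=38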